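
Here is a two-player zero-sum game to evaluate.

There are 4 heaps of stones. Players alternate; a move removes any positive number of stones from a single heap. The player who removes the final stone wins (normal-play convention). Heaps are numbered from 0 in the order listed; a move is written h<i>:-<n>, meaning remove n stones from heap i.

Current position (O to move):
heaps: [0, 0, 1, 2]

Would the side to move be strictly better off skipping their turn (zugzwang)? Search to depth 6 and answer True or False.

p1 O@[(0,0,1,2)]: h2:-1[(0,0,0,2)]-1 h3:-1[(0,0,1,1)]+1* h3:-2[(0,0,1,0)]-1
p2 X@[(0,0,1,1)]: h2:-1[(0,0,0,1)]-1* h3:-1[(0,0,1,0)]-1
p3 O@[(0,0,0,1)]: h3:-1[(0,0,0,0)]+1*
p4 X@[(0,0,0,0)] terminal -1; root [(0,0,1,2)] d6
suppose O passes — search the same position with X to move:
pass> p1 X@[(0,0,1,2)]: h2:-1[(0,0,0,2)]-1 h3:-1[(0,0,1,1)]+1* h3:-2[(0,0,1,0)]-1
pass> p2 O@[(0,0,1,1)]: h2:-1[(0,0,0,1)]-1* h3:-1[(0,0,1,0)]-1
pass> p3 X@[(0,0,0,1)]: h3:-1[(0,0,0,0)]+1*
pass> p4 O@[(0,0,0,0)] terminal -1; root [(0,0,1,2)] d6
for O: play +1, pass -1

zugzwang((0,0,1,2), O) = False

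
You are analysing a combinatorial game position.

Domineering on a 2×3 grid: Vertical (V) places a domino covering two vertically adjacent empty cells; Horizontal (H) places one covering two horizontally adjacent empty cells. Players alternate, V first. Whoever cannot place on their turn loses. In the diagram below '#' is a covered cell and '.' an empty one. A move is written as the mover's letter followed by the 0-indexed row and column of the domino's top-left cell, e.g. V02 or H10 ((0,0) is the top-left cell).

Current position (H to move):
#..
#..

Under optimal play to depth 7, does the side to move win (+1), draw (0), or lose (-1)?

value(#../#.., H) = +1

ply 1, H at #../#.. | H01=+1→###/#..*; H11=+1→#../###
ply 2: ###/#.. is terminal -1 (V); from #../#.. depth 7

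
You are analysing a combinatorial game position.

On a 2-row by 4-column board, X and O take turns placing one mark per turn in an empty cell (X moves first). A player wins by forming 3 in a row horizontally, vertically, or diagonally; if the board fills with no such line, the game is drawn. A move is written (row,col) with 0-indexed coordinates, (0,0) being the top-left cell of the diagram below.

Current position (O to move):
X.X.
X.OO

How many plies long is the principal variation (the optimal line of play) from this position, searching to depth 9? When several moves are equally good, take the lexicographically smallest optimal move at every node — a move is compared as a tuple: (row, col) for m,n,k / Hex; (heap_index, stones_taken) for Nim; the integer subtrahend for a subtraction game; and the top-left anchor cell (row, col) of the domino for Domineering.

ply 1, O at X.X./X.OO | (0,1)=+0→XOX./X.OO; (0,3)=-1→X.XO/X.OO; (1,1)=+1→X.X./XOOO*
ply 2: X.X./XOOO is terminal -1 (X); from X.X./X.OO depth 9

PV length from [X.X./X.OO]: 1 ply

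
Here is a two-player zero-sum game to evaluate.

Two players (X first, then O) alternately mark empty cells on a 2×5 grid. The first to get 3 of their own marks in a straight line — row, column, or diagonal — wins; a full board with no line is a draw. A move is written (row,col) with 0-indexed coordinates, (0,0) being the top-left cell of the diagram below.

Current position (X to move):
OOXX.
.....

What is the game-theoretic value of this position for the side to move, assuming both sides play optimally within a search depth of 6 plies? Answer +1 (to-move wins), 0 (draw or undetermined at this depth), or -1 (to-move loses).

p1 X@[OOXX./.....]: (0,4)[OOXXX/.....]+1* (1,0)[OOXX./X....]+0 (1,1)[OOXX./.X...]+1 (1,2)[OOXX./..X..]+1 (1,3)[OOXX./...X.]+1 (1,4)[OOXX./....X]+0
p2 O@[OOXXX/.....] terminal -1; root [OOXX./.....] d6

value(OOXX./....., X) = +1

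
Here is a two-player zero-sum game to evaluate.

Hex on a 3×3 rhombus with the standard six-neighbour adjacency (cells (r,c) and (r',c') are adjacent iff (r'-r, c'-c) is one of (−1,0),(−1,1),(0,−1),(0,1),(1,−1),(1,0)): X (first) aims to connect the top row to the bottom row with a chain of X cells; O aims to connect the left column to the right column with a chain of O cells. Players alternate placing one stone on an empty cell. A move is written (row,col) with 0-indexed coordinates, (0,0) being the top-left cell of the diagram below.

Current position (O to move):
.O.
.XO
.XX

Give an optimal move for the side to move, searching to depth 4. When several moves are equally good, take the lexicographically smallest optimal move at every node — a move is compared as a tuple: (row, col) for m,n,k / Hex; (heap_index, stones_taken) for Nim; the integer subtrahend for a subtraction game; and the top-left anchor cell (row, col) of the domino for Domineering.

p1 O@[.O./.XO/.XX]: (0,0)[OO./.XO/.XX]-1 (0,2)[.OO/.XO/.XX]+1* (1,0)[.O./OXO/.XX]-1 (2,0)[.O./.XO/OXX]-1
p2 X@[.OO/.XO/.XX]: (0,0)[XOO/.XO/.XX]-1* (1,0)[.OO/XXO/.XX]-1 (2,0)[.OO/.XO/XXX]-1
p3 O@[XOO/.XO/.XX]: (1,0)[XOO/OXO/.XX]+1* (2,0)[XOO/.XO/OXX]-1
p4 X@[XOO/OXO/.XX] terminal -1; root [.O./.XO/.XX] d4

O's best at [.O./.XO/.XX]: (0,2)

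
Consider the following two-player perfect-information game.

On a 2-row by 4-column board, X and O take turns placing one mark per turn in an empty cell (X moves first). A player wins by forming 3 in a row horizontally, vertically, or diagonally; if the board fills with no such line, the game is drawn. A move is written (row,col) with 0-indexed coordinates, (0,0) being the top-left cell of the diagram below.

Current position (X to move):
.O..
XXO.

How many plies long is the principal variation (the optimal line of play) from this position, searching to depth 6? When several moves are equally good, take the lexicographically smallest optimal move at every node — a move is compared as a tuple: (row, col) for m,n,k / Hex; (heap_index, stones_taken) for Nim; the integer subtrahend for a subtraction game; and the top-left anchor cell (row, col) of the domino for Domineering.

PV length from [.O../XXO.]: 4 plies

[.O../XXO.] X move#1: (0,0):+0/XO../XXO.*, (0,2):+0/.OX./XXO., (0,3):+0/.O.X/XXO., (1,3):-1/.O../XXOX
[XO../XXO.] O move#2: (0,2):+0/XOO./XXO.*, (0,3):+0/XO.O/XXO., (1,3):+0/XO../XXOO
[XOO./XXO.] X move#3: (0,3):+0/XOOX/XXO.*, (1,3):-1/XOO./XXOX
[XOOX/XXO.] O move#4: (1,3):+0/XOOX/XXOO*
[XOOX/XXOO] end (terminal +0, X#5); searched .O../XXO. to 6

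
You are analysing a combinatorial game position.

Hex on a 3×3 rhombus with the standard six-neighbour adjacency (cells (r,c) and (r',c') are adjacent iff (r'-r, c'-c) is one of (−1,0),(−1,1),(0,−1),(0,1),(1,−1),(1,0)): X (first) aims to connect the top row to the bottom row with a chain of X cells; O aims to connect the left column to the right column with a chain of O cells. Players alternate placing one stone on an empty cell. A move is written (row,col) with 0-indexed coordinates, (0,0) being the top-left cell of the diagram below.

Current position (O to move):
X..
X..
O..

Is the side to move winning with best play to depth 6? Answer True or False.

O winning at [X../X../O..]: True

p1 O@[X../X../O..]: (0,1)[XO./X../O..]-1 (0,2)[X.O/X../O..]+1* (1,1)[X../XO./O..]+1 (1,2)[X../X.O/O..]+1 (2,1)[X../X../OO.]+1 (2,2)[X../X../O.O]+1
p2 X@[X.O/X../O..]: (0,1)[XXO/X../O..]-1* (1,1)[X.O/XX./O..]-1 (1,2)[X.O/X.X/O..]-1 (2,1)[X.O/X../OX.]-1 (2,2)[X.O/X../O.X]-1
p3 O@[XXO/X../O..]: (1,1)[XXO/XO./O..]+1* (1,2)[XXO/X.O/O..]+1 (2,1)[XXO/X../OO.]+1 (2,2)[XXO/X../O.O]+1
p4 X@[XXO/XO./O..] terminal -1; root [X../X../O..] d6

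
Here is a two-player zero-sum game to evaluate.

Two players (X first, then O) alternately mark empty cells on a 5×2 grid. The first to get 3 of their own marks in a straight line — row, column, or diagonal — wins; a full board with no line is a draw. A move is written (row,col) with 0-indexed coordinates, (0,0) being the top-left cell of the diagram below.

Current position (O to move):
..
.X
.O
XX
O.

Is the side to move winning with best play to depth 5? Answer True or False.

ply 1, O at ../.X/.O/XX/O. | (0,0)=+0→O./.X/.O/XX/O.*; (0,1)=+0→.O/.X/.O/XX/O.; (1,0)=+0→../OX/.O/XX/O.; (2,0)=+0→../.X/OO/XX/O.; (4,1)=+0→../.X/.O/XX/OO
ply 2, X at O./.X/.O/XX/O. | (0,1)=+0→OX/.X/.O/XX/O.*; (1,0)=+0→O./XX/.O/XX/O.; (2,0)=+0→O./.X/XO/XX/O.; (4,1)=+0→O./.X/.O/XX/OX
ply 3, O at OX/.X/.O/XX/O. | (1,0)=+0→OX/OX/.O/XX/O.*; (2,0)=+0→OX/.X/OO/XX/O.; (4,1)=+0→OX/.X/.O/XX/OO
ply 4, X at OX/OX/.O/XX/O. | (2,0)=+0→OX/OX/XO/XX/O.*; (4,1)=-1→OX/OX/.O/XX/OX
ply 5, O at OX/OX/XO/XX/O. | (4,1)=+0→OX/OX/XO/XX/OO*
ply 6: OX/OX/XO/XX/OO is terminal +0 (X); from ../.X/.O/XX/O. depth 5

O winning at [../.X/.O/XX/O.]: False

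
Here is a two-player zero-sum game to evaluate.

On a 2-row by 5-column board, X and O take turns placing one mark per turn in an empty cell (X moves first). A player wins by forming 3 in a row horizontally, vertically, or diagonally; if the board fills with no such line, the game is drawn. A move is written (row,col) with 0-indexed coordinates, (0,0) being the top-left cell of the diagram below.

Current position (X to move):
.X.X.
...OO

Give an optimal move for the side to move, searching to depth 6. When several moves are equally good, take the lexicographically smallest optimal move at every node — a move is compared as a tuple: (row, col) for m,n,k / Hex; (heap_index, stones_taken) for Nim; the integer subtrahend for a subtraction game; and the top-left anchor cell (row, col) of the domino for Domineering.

X's best at [.X.X./...OO]: (0,2)

ply 1, X at .X.X./...OO | (0,0)=-1→XX.X./...OO; (0,2)=+1→.XXX./...OO*; (0,4)=-1→.X.XX/...OO; (1,0)=-1→.X.X./X..OO; (1,1)=-1→.X.X./.X.OO; (1,2)=+0→.X.X./..XOO
ply 2: .XXX./...OO is terminal -1 (O); from .X.X./...OO depth 6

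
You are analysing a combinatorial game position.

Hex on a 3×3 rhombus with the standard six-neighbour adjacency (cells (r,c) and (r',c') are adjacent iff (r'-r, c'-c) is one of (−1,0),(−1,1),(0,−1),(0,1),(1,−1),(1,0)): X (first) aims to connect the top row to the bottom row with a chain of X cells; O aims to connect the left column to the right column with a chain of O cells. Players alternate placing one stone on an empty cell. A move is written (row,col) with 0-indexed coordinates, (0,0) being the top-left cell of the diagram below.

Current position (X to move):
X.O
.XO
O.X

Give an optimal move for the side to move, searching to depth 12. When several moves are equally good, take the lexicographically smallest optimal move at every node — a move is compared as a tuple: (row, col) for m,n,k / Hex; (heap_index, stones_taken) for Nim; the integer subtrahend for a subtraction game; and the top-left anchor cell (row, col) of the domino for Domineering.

p1 X@[X.O/.XO/O.X]: (0,1)[XXO/.XO/O.X]-1 (1,0)[X.O/XXO/O.X]-1 (2,1)[X.O/.XO/OXX]+1*
p2 O@[X.O/.XO/OXX]: (0,1)[XOO/.XO/OXX]-1* (1,0)[X.O/OXO/OXX]-1
p3 X@[XOO/.XO/OXX]: (1,0)[XOO/XXO/OXX]+1*
p4 O@[XOO/XXO/OXX] terminal -1; root [X.O/.XO/O.X] d12

X's best at [X.O/.XO/O.X]: (2,1)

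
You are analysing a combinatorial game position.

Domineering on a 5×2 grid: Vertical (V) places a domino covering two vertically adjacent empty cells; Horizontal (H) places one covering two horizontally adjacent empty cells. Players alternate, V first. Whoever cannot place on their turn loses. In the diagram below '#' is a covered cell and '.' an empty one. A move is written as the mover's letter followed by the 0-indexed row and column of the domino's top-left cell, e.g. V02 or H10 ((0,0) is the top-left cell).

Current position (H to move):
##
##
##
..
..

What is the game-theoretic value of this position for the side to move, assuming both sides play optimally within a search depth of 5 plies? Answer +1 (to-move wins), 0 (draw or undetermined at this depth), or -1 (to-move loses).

[##/##/##/../..] H move#1: H30:+1/##/##/##/##/..*, H40:+1/##/##/##/../##
[##/##/##/##/..] end (terminal -1, V#2); searched ##/##/##/../.. to 5

value(##/##/##/../.., H) = +1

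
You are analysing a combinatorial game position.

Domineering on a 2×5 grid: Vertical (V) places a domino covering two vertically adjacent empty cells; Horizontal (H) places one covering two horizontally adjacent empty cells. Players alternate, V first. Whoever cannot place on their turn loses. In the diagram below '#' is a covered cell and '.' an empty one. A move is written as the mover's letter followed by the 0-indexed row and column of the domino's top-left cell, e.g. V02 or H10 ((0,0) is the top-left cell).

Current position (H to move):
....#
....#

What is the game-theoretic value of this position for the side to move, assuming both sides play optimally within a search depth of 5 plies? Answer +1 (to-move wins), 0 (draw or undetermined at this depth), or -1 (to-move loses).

p1 H@[....#/....#]: H00[##..#/....#]-1 H01[.##.#/....#]+1* H02[..###/....#]-1 H10[....#/##..#]-1 H11[....#/.##.#]+1 H12[....#/..###]-1
p2 V@[.##.#/....#]: V00[###.#/#...#]-1* V03[.####/...##]-1
p3 H@[###.#/#...#]: H11[###.#/###.#]-1 H12[###.#/#.###]+1*
p4 V@[###.#/#.###] terminal -1; root [....#/....#] d5

value(....#/....#, H) = +1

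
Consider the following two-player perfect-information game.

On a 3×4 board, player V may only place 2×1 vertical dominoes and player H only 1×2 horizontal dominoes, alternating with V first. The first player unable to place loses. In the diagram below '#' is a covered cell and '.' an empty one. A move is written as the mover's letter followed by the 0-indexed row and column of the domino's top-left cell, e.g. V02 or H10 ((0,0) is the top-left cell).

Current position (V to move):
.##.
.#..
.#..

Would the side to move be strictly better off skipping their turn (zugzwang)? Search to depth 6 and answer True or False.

zugzwang(.##./.#../.#.., V) = False

ply 1, V at .##./.#../.#.. | V00=-1→###./##../.#..; V03=+1→.###/.#.#/.#..*; V10=-1→.##./##../##..; V12=+1→.##./.##./.##.; V13=+1→.##./.#.#/.#.#
ply 2, H at .###/.#.#/.#.. | H22=-1→.###/.#.#/.###*
ply 3, V at .###/.#.#/.### | V00=+1→####/##.#/.###*; V10=+1→.###/##.#/####
ply 4: ####/##.#/.### is terminal -1 (H); from .##./.#../.#.. depth 6
if V skipped the turn, H would face:
~ ply 1, H at .##./.#../.#.. | H12=+1→.##./.###/.#..*; H22=-1→.##./.#../.###
~ ply 2, V at .##./.###/.#.. | V00=-1→###./####/.#..*; V10=-1→.##./####/##..
~ ply 3, H at ###./####/.#.. | H22=+1→###./####/.###*
~ ply 4: ###./####/.### is terminal -1 (V); from .##./.#../.#.. depth 6
compare (V): move=+1 vs pass=-1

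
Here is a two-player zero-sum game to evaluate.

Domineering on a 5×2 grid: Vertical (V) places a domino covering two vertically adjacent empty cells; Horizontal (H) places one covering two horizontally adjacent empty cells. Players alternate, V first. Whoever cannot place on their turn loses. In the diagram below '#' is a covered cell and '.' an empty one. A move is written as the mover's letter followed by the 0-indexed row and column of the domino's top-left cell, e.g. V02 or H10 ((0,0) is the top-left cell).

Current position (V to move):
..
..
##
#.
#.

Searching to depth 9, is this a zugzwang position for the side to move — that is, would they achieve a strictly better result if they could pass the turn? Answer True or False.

ply 1, V at ../../##/#./#. | V00=+1→#./#./##/#./#.*; V01=+1→.#/.#/##/#./#.; V31=-1→../../##/##/##
ply 2: #./#./##/#./#. is terminal -1 (H); from ../../##/#./#. depth 9
if V skipped the turn, H would face:
~ ply 1, H at ../../##/#./#. | H00=+1→##/../##/#./#.*; H10=+1→../##/##/#./#.
~ ply 2, V at ##/../##/#./#. | V31=-1→##/../##/##/##*
~ ply 3, H at ##/../##/##/## | H10=+1→##/##/##/##/##*
~ ply 4: ##/##/##/##/## is terminal -1 (V); from ../../##/#./#. depth 9
compare (V): move=+1 vs pass=-1

zugzwang(../../##/#./#., V) = False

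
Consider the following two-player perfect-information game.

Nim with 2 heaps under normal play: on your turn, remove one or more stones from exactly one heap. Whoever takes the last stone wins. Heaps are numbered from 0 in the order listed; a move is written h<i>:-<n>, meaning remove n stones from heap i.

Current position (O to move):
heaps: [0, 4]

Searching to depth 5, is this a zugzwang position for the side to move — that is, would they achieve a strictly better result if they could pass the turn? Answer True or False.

ply 1, O at (0,4) | h1:-1=-1→(0,3); h1:-2=-1→(0,2); h1:-3=-1→(0,1); h1:-4=+1→(0,0)*
ply 2: (0,0) is terminal -1 (X); from (0,4) depth 5
if O skipped the turn, X would face:
~ ply 1, X at (0,4) | h1:-1=-1→(0,3); h1:-2=-1→(0,2); h1:-3=-1→(0,1); h1:-4=+1→(0,0)*
~ ply 2: (0,0) is terminal -1 (O); from (0,4) depth 5
compare (O): move=+1 vs pass=-1

zugzwang((0,4), O) = False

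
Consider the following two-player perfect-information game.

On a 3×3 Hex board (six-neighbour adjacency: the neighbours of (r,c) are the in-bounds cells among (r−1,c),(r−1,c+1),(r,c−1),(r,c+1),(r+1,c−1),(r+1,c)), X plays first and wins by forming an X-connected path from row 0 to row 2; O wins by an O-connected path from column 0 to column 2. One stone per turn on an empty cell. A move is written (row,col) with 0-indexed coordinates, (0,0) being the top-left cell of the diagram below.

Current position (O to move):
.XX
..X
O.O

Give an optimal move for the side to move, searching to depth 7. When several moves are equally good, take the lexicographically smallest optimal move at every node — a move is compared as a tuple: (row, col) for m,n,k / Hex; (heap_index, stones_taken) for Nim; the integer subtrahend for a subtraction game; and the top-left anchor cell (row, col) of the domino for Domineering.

ply 1, O at .XX/..X/O.O | (0,0)=-1→OXX/..X/O.O; (1,0)=-1→.XX/O.X/O.O; (1,1)=-1→.XX/.OX/O.O; (2,1)=+1→.XX/..X/OOO*
ply 2: .XX/..X/OOO is terminal -1 (X); from .XX/..X/O.O depth 7

O's best at [.XX/..X/O.O]: (2,1)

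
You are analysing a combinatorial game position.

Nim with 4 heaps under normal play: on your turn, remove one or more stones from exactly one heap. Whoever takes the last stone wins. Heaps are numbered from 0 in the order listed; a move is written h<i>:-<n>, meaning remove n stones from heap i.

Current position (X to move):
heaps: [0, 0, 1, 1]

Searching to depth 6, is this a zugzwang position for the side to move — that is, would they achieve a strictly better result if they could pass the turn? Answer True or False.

[(0,0,1,1)] X move#1: h2:-1:-1/(0,0,0,1)*, h3:-1:-1/(0,0,1,0)
[(0,0,0,1)] O move#2: h3:-1:+1/(0,0,0,0)*
[(0,0,0,0)] end (terminal -1, X#3); searched (0,0,1,1) to 6
suppose X passes — search the same position with O to move:
pass> [(0,0,1,1)] O move#1: h2:-1:-1/(0,0,0,1)*, h3:-1:-1/(0,0,1,0)
pass> [(0,0,0,1)] X move#2: h3:-1:+1/(0,0,0,0)*
pass> [(0,0,0,0)] end (terminal -1, O#3); searched (0,0,1,1) to 6
for X: play -1, pass +1

zugzwang((0,0,1,1), X) = True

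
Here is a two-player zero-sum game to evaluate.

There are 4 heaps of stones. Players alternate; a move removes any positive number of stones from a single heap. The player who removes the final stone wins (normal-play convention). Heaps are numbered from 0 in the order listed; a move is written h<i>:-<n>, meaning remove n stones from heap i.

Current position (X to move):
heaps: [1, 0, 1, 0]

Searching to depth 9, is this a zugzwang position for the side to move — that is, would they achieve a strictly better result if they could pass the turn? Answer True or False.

p1 X@[(1,0,1,0)]: h0:-1[(0,0,1,0)]-1* h2:-1[(1,0,0,0)]-1
p2 O@[(0,0,1,0)]: h2:-1[(0,0,0,0)]+1*
p3 X@[(0,0,0,0)] terminal -1; root [(1,0,1,0)] d9
pass branch (O moves first from the same position):
  | p1 O@[(1,0,1,0)]: h0:-1[(0,0,1,0)]-1* h2:-1[(1,0,0,0)]-1
  | p2 X@[(0,0,1,0)]: h2:-1[(0,0,0,0)]+1*
  | p3 O@[(0,0,0,0)] terminal -1; root [(1,0,1,0)] d9
X moving scores -1; X passing scores +1

zugzwang((1,0,1,0), X) = True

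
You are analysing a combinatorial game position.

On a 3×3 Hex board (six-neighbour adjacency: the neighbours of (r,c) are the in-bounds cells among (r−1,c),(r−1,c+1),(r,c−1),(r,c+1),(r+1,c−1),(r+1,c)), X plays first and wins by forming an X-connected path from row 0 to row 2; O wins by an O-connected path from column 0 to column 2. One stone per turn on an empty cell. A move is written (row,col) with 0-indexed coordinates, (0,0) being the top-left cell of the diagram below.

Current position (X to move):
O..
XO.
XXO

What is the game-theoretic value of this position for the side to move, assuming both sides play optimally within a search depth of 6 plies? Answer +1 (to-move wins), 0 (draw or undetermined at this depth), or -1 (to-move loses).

value(O../XO./XXO, X) = +1

ply 1, X at O../XO./XXO | (0,1)=+1→OX./XO./XXO*; (0,2)=+1→O.X/XO./XXO; (1,2)=+1→O../XOX/XXO
ply 2: OX./XO./XXO is terminal -1 (O); from O../XO./XXO depth 6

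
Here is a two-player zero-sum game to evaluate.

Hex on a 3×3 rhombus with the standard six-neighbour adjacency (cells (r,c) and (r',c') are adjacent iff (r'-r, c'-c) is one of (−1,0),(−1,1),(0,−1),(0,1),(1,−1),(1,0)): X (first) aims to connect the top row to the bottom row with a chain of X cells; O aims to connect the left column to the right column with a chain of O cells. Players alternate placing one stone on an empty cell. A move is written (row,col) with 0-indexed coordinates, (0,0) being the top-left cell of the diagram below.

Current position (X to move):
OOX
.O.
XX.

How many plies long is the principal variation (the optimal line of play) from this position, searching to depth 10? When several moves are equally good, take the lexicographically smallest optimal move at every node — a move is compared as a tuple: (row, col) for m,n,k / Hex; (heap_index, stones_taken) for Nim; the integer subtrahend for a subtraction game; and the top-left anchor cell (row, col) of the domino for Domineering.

p1 X@[OOX/.O./XX.]: (1,0)[OOX/XO./XX.]-1 (1,2)[OOX/.OX/XX.]+1* (2,2)[OOX/.O./XXX]-1
p2 O@[OOX/.OX/XX.] terminal -1; root [OOX/.O./XX.] d10

PV length from [OOX/.O./XX.]: 1 ply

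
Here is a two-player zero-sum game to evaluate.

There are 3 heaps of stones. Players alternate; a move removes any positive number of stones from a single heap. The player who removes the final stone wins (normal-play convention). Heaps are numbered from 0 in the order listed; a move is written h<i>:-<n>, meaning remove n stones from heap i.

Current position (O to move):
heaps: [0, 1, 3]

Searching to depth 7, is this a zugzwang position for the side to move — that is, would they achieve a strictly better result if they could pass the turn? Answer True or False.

zugzwang((0,1,3), O) = False

ply 1, O at (0,1,3) | h1:-1=-1→(0,0,3); h2:-1=-1→(0,1,2); h2:-2=+1→(0,1,1)*; h2:-3=-1→(0,1,0)
ply 2, X at (0,1,1) | h1:-1=-1→(0,0,1)*; h2:-1=-1→(0,1,0)
ply 3, O at (0,0,1) | h2:-1=+1→(0,0,0)*
ply 4: (0,0,0) is terminal -1 (X); from (0,1,3) depth 7
if O skipped the turn, X would face:
~ ply 1, X at (0,1,3) | h1:-1=-1→(0,0,3); h2:-1=-1→(0,1,2); h2:-2=+1→(0,1,1)*; h2:-3=-1→(0,1,0)
~ ply 2, O at (0,1,1) | h1:-1=-1→(0,0,1)*; h2:-1=-1→(0,1,0)
~ ply 3, X at (0,0,1) | h2:-1=+1→(0,0,0)*
~ ply 4: (0,0,0) is terminal -1 (O); from (0,1,3) depth 7
compare (O): move=+1 vs pass=-1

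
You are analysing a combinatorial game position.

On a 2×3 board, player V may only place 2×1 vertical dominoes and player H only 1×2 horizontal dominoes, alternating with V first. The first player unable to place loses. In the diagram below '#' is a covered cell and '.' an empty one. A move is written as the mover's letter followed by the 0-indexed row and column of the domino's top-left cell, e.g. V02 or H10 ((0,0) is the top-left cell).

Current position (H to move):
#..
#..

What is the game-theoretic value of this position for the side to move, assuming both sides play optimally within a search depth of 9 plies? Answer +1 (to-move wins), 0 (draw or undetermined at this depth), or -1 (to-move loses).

value(#../#.., H) = +1

ply 1, H at #../#.. | H01=+1→###/#..*; H11=+1→#../###
ply 2: ###/#.. is terminal -1 (V); from #../#.. depth 9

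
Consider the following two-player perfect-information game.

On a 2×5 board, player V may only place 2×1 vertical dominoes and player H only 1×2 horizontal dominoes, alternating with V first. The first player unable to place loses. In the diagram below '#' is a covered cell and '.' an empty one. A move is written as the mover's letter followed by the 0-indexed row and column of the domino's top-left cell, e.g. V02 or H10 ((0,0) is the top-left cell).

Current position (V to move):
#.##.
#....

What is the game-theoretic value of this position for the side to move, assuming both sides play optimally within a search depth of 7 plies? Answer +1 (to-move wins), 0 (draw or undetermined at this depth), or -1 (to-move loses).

ply 1, V at #.##./#.... | V01=-1→####./##...*; V04=-1→#.###/#...#
ply 2, H at ####./##... | H12=-1→####./####.; H13=+1→####./##.##*
ply 3: ####./##.## is terminal -1 (V); from #.##./#.... depth 7

value(#.##./#...., V) = -1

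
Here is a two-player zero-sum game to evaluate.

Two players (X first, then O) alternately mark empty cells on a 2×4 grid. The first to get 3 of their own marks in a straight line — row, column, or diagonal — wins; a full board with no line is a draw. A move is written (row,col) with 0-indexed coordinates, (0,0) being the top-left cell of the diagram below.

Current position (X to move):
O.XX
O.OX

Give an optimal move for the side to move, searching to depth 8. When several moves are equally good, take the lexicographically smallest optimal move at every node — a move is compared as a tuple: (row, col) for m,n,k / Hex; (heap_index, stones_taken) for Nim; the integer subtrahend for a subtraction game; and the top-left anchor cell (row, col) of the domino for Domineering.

p1 X@[O.XX/O.OX]: (0,1)[OXXX/O.OX]+1* (1,1)[O.XX/OXOX]+0
p2 O@[OXXX/O.OX] terminal -1; root [O.XX/O.OX] d8

X's best at [O.XX/O.OX]: (0,1)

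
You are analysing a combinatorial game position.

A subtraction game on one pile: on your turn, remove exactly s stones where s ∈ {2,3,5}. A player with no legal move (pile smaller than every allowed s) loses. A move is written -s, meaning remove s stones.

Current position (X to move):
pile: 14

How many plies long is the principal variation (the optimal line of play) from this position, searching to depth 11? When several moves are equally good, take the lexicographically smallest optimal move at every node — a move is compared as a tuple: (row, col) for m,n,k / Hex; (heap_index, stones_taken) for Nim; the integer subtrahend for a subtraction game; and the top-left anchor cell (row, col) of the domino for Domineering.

[14] X move#1: -2:-1/12*, -3:-1/11, -5:-1/9
[12] O move#2: -2:-1/10, -3:-1/9, -5:+1/7*
[7] X move#3: -2:-1/5*, -3:-1/4, -5:-1/2
[5] O move#4: -2:-1/3, -3:-1/2, -5:+1/0*
[0] end (terminal -1, X#5); searched 14 to 11

PV length from [14]: 4 plies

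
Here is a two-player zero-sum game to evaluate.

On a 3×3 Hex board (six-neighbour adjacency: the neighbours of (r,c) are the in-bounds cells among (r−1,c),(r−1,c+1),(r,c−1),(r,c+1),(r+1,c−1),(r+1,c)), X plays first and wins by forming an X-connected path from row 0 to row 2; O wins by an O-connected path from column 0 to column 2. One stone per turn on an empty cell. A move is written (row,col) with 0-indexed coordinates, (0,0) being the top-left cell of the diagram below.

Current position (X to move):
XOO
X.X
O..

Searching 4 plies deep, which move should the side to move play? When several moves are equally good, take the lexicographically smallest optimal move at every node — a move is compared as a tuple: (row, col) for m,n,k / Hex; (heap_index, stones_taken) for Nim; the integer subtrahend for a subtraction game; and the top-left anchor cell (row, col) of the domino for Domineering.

X's best at [XOO/X.X/O..]: (1,1)

ply 1, X at XOO/X.X/O.. | (1,1)=+1→XOO/XXX/O..*; (2,1)=-1→XOO/X.X/OX.; (2,2)=-1→XOO/X.X/O.X
ply 2, O at XOO/XXX/O.. | (2,1)=-1→XOO/XXX/OO.*; (2,2)=-1→XOO/XXX/O.O
ply 3, X at XOO/XXX/OO. | (2,2)=+1→XOO/XXX/OOX*
ply 4: XOO/XXX/OOX is terminal -1 (O); from XOO/X.X/O.. depth 4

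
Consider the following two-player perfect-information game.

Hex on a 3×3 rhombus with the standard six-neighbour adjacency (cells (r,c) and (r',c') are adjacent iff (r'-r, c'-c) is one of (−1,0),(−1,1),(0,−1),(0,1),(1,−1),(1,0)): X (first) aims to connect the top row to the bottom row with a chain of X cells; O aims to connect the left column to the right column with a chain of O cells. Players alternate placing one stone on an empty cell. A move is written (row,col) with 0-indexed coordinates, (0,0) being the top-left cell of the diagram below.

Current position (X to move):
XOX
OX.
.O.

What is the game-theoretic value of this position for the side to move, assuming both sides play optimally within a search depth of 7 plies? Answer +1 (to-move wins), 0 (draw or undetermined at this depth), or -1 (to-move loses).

value(XOX/OX./.O., X) = +1

[XOX/OX./.O.] X move#1: (1,2):+1/XOX/OXX/.O.*, (2,0):+1/XOX/OX./XO., (2,2):+1/XOX/OX./.OX
[XOX/OXX/.O.] O move#2: (2,0):-1/XOX/OXX/OO.*, (2,2):-1/XOX/OXX/.OO
[XOX/OXX/OO.] X move#3: (2,2):+1/XOX/OXX/OOX*
[XOX/OXX/OOX] end (terminal -1, O#4); searched XOX/OX./.O. to 7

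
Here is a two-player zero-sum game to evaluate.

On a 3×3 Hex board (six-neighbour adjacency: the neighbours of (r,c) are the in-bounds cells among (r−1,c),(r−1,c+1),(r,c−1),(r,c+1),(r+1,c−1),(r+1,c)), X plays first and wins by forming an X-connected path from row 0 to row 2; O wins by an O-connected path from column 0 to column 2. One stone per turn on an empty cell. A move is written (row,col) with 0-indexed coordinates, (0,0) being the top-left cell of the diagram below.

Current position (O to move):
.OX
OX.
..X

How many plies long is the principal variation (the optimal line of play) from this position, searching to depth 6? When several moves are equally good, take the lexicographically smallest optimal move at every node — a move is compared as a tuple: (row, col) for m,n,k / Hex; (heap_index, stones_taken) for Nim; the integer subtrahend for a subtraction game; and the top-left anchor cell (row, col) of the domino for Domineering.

p1 O@[.OX/OX./..X]: (0,0)[OOX/OX./..X]-1* (1,2)[.OX/OXO/..X]-1 (2,0)[.OX/OX./O.X]-1 (2,1)[.OX/OX./.OX]-1
p2 X@[OOX/OX./..X]: (1,2)[OOX/OXX/..X]+1* (2,0)[OOX/OX./X.X]+1 (2,1)[OOX/OX./.XX]+1
p3 O@[OOX/OXX/..X] terminal -1; root [.OX/OX./..X] d6

PV length from [.OX/OX./..X]: 2 plies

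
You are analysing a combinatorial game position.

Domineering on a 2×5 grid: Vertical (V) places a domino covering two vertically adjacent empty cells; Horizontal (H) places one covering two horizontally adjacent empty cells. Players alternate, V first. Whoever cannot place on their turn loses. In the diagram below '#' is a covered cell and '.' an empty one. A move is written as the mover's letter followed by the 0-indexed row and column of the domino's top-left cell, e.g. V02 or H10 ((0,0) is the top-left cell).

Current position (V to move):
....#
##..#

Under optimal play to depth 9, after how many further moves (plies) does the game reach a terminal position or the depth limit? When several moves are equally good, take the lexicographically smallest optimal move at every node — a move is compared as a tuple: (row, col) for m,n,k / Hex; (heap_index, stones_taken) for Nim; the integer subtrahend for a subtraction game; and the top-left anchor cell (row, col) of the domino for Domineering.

PV length from [....#/##..#]: 3 plies

ply 1, V at ....#/##..# | V02=+1→..#.#/###.#*; V03=-1→...##/##.##
ply 2, H at ..#.#/###.# | H00=-1→###.#/###.#*
ply 3, V at ###.#/###.# | V03=+1→#####/#####*
ply 4: #####/##### is terminal -1 (H); from ....#/##..# depth 9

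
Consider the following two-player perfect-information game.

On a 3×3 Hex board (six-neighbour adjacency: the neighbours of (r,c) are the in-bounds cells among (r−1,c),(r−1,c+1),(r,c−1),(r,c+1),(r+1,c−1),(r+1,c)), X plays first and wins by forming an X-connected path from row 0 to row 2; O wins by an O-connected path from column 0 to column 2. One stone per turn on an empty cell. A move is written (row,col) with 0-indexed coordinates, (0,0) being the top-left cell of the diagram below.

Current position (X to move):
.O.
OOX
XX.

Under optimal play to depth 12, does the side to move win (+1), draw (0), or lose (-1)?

ply 1, X at .O./OOX/XX. | (0,0)=-1→XO./OOX/XX.; (0,2)=+1→.OX/OOX/XX.*; (2,2)=-1→.O./OOX/XXX
ply 2: .OX/OOX/XX. is terminal -1 (O); from .O./OOX/XX. depth 12

value(.O./OOX/XX., X) = +1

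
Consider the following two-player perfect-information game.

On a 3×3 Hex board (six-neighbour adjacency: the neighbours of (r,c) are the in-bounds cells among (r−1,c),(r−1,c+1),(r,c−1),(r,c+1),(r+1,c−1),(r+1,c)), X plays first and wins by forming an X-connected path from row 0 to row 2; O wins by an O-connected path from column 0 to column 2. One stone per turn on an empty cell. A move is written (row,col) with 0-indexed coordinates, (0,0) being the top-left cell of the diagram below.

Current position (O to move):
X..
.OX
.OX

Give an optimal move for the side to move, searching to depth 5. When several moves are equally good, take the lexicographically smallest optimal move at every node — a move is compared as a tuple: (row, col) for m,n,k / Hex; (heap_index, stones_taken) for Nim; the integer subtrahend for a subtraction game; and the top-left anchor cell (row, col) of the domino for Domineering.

O's best at [X../.OX/.OX]: (0,2)

p1 O@[X../.OX/.OX]: (0,1)[XO./.OX/.OX]-1 (0,2)[X.O/.OX/.OX]+1* (1,0)[X../OOX/.OX]-1 (2,0)[X../.OX/OOX]-1
p2 X@[X.O/.OX/.OX]: (0,1)[XXO/.OX/.OX]-1* (1,0)[X.O/XOX/.OX]-1 (2,0)[X.O/.OX/XOX]-1
p3 O@[XXO/.OX/.OX]: (1,0)[XXO/OOX/.OX]+1* (2,0)[XXO/.OX/OOX]+1
p4 X@[XXO/OOX/.OX] terminal -1; root [X../.OX/.OX] d5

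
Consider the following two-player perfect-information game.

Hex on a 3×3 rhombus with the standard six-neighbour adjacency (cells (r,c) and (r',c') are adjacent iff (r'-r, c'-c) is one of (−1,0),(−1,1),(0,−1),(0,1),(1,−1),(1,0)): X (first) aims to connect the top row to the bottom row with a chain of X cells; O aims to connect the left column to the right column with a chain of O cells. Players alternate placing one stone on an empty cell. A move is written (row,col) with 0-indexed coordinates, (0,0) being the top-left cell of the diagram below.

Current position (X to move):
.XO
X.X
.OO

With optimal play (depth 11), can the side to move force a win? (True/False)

p1 X@[.XO/X.X/.OO]: (0,0)[XXO/X.X/.OO]-1 (1,1)[.XO/XXX/.OO]-1 (2,0)[.XO/X.X/XOO]+1*
p2 O@[.XO/X.X/XOO] terminal -1; root [.XO/X.X/.OO] d11

X winning at [.XO/X.X/.OO]: True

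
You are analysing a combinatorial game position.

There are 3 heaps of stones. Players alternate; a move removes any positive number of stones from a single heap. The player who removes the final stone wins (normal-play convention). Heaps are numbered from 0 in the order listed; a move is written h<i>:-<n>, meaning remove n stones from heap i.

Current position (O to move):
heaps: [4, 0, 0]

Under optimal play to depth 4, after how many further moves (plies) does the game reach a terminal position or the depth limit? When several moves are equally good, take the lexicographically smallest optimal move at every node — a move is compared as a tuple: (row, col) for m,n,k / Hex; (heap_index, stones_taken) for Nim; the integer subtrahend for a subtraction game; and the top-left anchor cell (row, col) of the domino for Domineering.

p1 O@[(4,0,0)]: h0:-1[(3,0,0)]-1 h0:-2[(2,0,0)]-1 h0:-3[(1,0,0)]-1 h0:-4[(0,0,0)]+1*
p2 X@[(0,0,0)] terminal -1; root [(4,0,0)] d4

PV length from [(4,0,0)]: 1 ply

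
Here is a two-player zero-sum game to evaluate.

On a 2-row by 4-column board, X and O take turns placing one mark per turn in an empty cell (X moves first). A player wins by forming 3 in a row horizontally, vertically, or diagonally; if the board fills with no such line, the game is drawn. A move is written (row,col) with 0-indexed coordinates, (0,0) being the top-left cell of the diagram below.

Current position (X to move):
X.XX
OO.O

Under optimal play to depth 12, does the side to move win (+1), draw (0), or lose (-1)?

value(X.XX/OO.O, X) = +1

[X.XX/OO.O] X move#1: (0,1):+1/XXXX/OO.O*, (1,2):+0/X.XX/OOXO
[XXXX/OO.O] end (terminal -1, O#2); searched X.XX/OO.O to 12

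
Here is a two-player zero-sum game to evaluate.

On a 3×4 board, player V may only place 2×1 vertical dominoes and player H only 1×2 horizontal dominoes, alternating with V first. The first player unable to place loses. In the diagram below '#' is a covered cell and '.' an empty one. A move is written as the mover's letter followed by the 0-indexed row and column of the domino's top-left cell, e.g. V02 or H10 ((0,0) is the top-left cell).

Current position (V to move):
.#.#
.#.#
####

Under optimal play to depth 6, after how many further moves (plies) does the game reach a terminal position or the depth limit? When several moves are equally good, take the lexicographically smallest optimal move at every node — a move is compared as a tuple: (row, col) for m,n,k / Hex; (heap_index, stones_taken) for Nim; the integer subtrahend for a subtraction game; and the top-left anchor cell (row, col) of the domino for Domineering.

p1 V@[.#.#/.#.#/####]: V00[##.#/##.#/####]+1* V02[.###/.###/####]+1
p2 H@[##.#/##.#/####] terminal -1; root [.#.#/.#.#/####] d6

PV length from [.#.#/.#.#/####]: 1 ply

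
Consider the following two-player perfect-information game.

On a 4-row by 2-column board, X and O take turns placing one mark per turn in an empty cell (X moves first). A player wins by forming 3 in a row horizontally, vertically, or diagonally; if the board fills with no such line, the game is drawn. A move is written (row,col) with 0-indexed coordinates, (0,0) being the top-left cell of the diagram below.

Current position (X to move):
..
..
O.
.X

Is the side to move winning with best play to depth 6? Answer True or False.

X winning at [../../O./.X]: False

p1 X@[../../O./.X]: (0,0)[X./../O./.X]+0* (0,1)[.X/../O./.X]-1 (1,0)[../X./O./.X]+0 (1,1)[../.X/O./.X]+0 (2,1)[../../OX/.X]+0 (3,0)[../../O./XX]+0
p2 O@[X./../O./.X]: (0,1)[XO/../O./.X]+0* (1,0)[X./O./O./.X]+0 (1,1)[X./.O/O./.X]+0 (2,1)[X./../OO/.X]+0 (3,0)[X./../O./OX]+0
p3 X@[XO/../O./.X]: (1,0)[XO/X./O./.X]+0* (1,1)[XO/.X/O./.X]+0 (2,1)[XO/../OX/.X]+0 (3,0)[XO/../O./XX]+0
p4 O@[XO/X./O./.X]: (1,1)[XO/XO/O./.X]+0* (2,1)[XO/X./OO/.X]+0 (3,0)[XO/X./O./OX]+0
p5 X@[XO/XO/O./.X]: (2,1)[XO/XO/OX/.X]+0* (3,0)[XO/XO/O./XX]-1
p6 O@[XO/XO/OX/.X]: (3,0)[XO/XO/OX/OX]+0*
p7 X@[XO/XO/OX/OX] terminal +0; root [../../O./.X] d6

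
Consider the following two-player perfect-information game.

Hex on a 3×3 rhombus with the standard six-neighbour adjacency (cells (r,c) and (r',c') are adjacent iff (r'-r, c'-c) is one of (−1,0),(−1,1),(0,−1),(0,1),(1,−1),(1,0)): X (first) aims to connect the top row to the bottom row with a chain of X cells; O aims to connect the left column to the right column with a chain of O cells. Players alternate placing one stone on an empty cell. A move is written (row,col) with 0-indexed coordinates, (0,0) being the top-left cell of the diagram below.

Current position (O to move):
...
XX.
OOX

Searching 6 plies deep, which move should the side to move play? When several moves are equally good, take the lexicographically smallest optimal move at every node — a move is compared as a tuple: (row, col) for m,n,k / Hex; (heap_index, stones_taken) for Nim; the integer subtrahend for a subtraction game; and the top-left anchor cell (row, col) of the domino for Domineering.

[.../XX./OOX] O move#1: (0,0):-1/O../XX./OOX, (0,1):-1/.O./XX./OOX, (0,2):-1/..O/XX./OOX, (1,2):+1/.../XXO/OOX*
[.../XXO/OOX] end (terminal -1, X#2); searched .../XX./OOX to 6

O's best at [.../XX./OOX]: (1,2)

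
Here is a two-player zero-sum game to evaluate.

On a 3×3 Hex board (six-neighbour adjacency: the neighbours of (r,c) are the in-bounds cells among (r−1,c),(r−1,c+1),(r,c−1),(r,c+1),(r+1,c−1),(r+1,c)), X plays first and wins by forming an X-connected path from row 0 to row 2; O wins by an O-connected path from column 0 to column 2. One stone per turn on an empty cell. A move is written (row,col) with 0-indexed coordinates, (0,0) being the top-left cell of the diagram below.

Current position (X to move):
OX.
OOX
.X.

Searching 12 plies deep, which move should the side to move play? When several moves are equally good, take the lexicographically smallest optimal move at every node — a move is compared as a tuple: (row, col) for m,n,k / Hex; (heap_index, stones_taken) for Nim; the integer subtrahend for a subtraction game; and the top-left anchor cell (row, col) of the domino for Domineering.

p1 X@[OX./OOX/.X.]: (0,2)[OXX/OOX/.X.]+1* (2,0)[OX./OOX/XX.]-1 (2,2)[OX./OOX/.XX]-1
p2 O@[OXX/OOX/.X.] terminal -1; root [OX./OOX/.X.] d12

X's best at [OX./OOX/.X.]: (0,2)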